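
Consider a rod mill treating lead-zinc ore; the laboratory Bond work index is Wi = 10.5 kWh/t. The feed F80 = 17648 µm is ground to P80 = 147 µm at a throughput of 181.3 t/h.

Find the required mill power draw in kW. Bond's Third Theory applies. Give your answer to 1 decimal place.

P = 1426.8 kW

W = 10 Wi / √P80 − 10 Wi / √F80
W = 10·10.5·(1/√147 − 1/√17648) = 10·10.5·(0.074951) = 7.8699 kWh/t
P_mill = W·ṁ = 7.8699·181.3 = 1426.8 kW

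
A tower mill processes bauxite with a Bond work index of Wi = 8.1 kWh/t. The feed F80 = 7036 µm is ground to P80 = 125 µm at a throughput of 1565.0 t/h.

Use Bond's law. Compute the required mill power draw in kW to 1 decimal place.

W = 10 Wi (P80^-0.5 − F80^-0.5)
W = 10·8.1·(1/√125 − 1/√7036) = 10·8.1·(0.077521) = 6.2792 kWh/t
Mill draw = 6.2792 × 1565.0 = 9827.0 kW

P = 9827.0 kW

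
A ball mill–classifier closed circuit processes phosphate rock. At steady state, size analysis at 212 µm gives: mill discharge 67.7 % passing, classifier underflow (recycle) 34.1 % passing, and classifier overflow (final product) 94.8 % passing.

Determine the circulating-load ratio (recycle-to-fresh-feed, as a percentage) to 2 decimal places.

CL = 80.65 %

Mass balance on the −212 µm fraction:
d + r·d = r·u + o → r(d−u) = o−d
r = (94.8 − 67.7)/(67.7 − 34.1) = 27.1/33.6 = 0.8065
CL = 100·r = 80.65 %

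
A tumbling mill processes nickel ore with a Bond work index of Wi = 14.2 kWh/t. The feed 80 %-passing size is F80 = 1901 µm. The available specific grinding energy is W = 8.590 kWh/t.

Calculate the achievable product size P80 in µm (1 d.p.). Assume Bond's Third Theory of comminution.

P80 = 143.7 µm

Bond:  W = 10 Wi (1/√P − 1/√F)
P80^(−½) = W/(10 Wi) + F80^(−½)
  = 8.5900/(10·14.2) + 1/√1901 = 0.060493 + 0.022936 = 0.083428
P80 = (1/0.083428)² = 11.9863² = 143.67 µm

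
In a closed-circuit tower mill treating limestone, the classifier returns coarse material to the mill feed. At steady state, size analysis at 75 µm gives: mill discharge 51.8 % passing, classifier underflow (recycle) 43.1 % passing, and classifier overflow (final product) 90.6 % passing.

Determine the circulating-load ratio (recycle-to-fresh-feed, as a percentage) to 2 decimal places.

CL = 445.98 %

Two-product formula at 75 µm:
Fd + Rd = Ru + Fo ⇒ R/F = (o−d)/(d−u)
r = (90.6 − 51.8)/(51.8 − 43.1) = 38.8/8.7 = 4.4598
CL = 100·r = 445.98 %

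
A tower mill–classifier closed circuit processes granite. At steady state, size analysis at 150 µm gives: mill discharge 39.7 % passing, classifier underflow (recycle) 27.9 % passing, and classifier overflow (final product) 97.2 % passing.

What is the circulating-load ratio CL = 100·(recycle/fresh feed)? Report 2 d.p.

CL = 487.29 %

Let r = R/F. Size balance at 150 µm:
(1+r)d = ru + o → r = (o−d)/(d−u)
r = (97.2 − 39.7)/(39.7 − 27.9) = 57.5/11.8 = 4.8729
CL = 100·r = 487.29 %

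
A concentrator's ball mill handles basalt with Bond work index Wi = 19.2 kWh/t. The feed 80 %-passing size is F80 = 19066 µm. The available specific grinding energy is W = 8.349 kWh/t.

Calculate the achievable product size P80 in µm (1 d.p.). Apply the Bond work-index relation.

P80 = 388.6 µm

Bond: W = 10·Wi·(1/√P80 − 1/√F80)
P80^(−½) = W/(10 Wi) + F80^(−½)
  = 8.3490/(10·19.2) + 1/√19066 = 0.043484 + 0.007242 = 0.050727
P80 = (1/0.050727)² = 19.7135² = 388.62 µm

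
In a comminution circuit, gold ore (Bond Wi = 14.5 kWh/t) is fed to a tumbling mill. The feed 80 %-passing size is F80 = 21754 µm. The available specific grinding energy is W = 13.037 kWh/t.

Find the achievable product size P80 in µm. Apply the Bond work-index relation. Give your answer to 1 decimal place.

P80 = 107.0 µm

W = 10·Wi·(P80^(-½) − F80^(-½))
1/√P80 = 1/√F80 + W/(10·Wi)
  = 13.0370/(10·14.5) + 1/√21754 = 0.089910 + 0.006780 = 0.096690
P80 = (1/0.096690)² = 10.3423² = 106.96 µm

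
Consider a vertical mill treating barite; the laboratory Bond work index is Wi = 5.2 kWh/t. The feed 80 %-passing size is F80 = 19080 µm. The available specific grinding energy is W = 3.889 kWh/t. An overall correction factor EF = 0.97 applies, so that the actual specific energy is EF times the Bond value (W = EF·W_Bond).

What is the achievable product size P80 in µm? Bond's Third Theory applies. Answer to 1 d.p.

P80 = 140.6 µm

W = 10 Wi (1/√P80 − 1/√F80)  [Bond]
W_Bond = W / EF = 3.889 / 0.97 = 4.0093 kWh/t
⇒ 1/√P80 = W_Bond/(10 Wi) + 1/√F80
  = 4.0093/(10·5.2) + 1/√19080 = 0.077102 + 0.007240 = 0.084341
P80 = (1/0.084341)² = 11.8566² = 140.58 µm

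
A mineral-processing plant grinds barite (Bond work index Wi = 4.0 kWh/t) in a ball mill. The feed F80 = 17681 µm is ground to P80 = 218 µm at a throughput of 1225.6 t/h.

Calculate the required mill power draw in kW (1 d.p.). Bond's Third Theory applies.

P = 2951.6 kW

W_Bond = 10·Wi·(1/√P₈₀ − 1/√F₈₀)
W = 10·4.0·(1/√218 − 1/√17681) = 10·4.0·(0.060208) = 2.4083 kWh/t
Mill draw = 2.4083 × 1225.6 = 2951.6 kW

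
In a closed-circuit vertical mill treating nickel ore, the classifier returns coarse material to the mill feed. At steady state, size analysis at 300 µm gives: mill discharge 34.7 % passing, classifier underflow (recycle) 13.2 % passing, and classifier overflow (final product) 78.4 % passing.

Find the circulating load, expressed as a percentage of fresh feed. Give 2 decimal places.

CL = 203.26 %

Mass balance on the −300 µm fraction:
r = (o − d)/(d − u)
r = (78.4 − 34.7)/(34.7 − 13.2) = 43.7/21.5 = 2.0326
CL = 100·r = 203.26 %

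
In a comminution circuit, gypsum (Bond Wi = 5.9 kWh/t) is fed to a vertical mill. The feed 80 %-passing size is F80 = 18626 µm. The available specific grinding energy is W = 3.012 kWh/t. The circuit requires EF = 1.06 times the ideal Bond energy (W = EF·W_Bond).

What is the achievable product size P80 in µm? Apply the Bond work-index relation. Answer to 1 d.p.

P80 = 324.8 µm

Bond:  W = 10 Wi (1/√P − 1/√F)
W_Bond = W / EF = 3.012 / 1.06 = 2.8415 kWh/t
⇒ 1/√P80 = W_Bond/(10·Wi) + 1/√F80
  = 2.8415/(10·5.9) + 1/√18626 = 0.048161 + 0.007327 = 0.055488
P80 = (1/0.055488)² = 18.0218² = 324.78 µm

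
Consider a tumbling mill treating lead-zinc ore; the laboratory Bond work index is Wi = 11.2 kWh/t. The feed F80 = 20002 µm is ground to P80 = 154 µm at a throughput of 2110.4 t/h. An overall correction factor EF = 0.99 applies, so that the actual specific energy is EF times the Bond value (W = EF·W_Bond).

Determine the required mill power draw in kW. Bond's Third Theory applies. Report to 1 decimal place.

P = 17201.8 kW

Bond:  W = 10 Wi (1/√P − 1/√F)
W = 10·11.2·(1/√154 − 1/√20002) = 10·11.2·(0.073512) = 8.2333 kWh/t
Corrected W = EF·W_Bond = 0.99·8.2333 = 8.1510 kWh/t
P = W·T = 8.1510·2110.4 = 17201.8 kW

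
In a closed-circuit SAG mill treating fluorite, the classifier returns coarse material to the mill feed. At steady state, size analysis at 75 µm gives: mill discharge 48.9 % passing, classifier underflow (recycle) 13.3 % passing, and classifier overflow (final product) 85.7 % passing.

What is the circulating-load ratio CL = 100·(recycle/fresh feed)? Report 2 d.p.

Classifier node, passing 75 µm:
Fd + Rd = Ru + Fo ⇒ R/F = (o−d)/(d−u)
r = (85.7 − 48.9)/(48.9 − 13.3) = 36.8/35.6 = 1.0337
CL = 100·r = 103.37 %

CL = 103.37 %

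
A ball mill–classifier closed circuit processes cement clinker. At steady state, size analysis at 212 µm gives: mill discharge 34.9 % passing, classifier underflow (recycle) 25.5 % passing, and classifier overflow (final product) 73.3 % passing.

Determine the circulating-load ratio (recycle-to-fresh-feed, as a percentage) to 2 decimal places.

CL = 408.51 %

Two-product formula at 212 µm:
d + r·d = r·u + o → r(d−u) = o−d
r = (73.3 − 34.9)/(34.9 − 25.5) = 38.4/9.4 = 4.0851
CL = 100·r = 408.51 %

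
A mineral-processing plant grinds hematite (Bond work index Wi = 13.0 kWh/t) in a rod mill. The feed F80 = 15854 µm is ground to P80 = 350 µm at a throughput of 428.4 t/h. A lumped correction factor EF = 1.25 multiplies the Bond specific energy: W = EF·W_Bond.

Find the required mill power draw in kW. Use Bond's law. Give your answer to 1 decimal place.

W = 10·Wi·[P80^(−½) − F80^(−½)]
W = 10·13.0·(1/√350 − 1/√15854) = 10·13.0·(0.045510) = 5.9163 kWh/t
With EF = 1.25: W = 5.9163·1.25 = 7.3954 kWh/t
Power = W × throughput = 7.3954 kWh/t × 428.4 t/h = 3168.2 kW

P = 3168.2 kW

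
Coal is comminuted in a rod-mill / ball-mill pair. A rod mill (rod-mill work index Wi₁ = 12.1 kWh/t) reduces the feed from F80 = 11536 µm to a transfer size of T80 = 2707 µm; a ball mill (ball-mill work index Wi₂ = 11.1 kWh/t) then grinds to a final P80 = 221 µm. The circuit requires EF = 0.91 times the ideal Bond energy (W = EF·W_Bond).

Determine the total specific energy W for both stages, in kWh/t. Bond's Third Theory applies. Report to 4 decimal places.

W = 5.9444 kWh/t

W = 10 Wi (1/√P80 − 1/√F80)  [Bond]
Stage 1 (11536→2707 µm, Wi₁=12.1): W₁ = 10·12.1·(0.019220 − 0.009310) = 1.1991 kWh/t
Stage 2 (2707→221 µm, Wi₂=11.1): W₂ = 10·11.1·(0.067267 − 0.019220) = 5.3332 kWh/t
W = W₁ + W₂ = 1.1991 + 5.3332 = 6.5323 kWh/t
W_actual = 0.91 × 6.5323 = 5.9444 kWh/t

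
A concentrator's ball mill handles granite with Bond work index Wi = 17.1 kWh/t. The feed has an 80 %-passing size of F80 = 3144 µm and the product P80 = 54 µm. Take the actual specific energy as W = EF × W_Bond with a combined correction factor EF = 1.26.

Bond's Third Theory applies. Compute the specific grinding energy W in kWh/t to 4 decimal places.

W = 25.4778 kWh/t

W = 10 Wi (1/√P80 − 1/√F80)  [Bond]
1/√54 = 0.136083;  1/√3144 = 0.017834
W = 10·17.1·(0.136083 − 0.017834) = 20.2205 kWh/t
Corrected W = EF·W_Bond = 1.26·20.2205 = 25.4778 kWh/t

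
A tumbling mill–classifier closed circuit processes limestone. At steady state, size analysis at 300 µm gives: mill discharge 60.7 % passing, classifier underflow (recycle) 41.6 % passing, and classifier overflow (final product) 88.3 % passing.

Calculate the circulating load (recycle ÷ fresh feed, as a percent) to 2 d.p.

Classifier node, passing 300 µm:
Fd + Rd = Ru + Fo ⇒ R/F = (o−d)/(d−u)
r = (88.3 − 60.7)/(60.7 − 41.6) = 27.6/19.1 = 1.4450
CL = 100·r = 144.50 %

CL = 144.50 %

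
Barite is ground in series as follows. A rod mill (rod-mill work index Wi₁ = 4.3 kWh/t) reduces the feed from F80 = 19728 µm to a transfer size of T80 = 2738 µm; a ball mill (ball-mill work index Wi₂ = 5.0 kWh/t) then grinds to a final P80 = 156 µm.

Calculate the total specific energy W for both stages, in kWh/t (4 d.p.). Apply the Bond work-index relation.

W = 3.5633 kWh/t

W = 10 Wi (1/√P80 − 1/√F80)  [Bond]
Stage 1 (19728→2738 µm, Wi₁=4.3): W₁ = 10·4.3·(0.019111 − 0.007120) = 0.5156 kWh/t
Stage 2 (2738→156 µm, Wi₂=5.0): W₂ = 10·5.0·(0.080064 − 0.019111) = 3.0477 kWh/t
W = W₁ + W₂ = 0.5156 + 3.0477 = 3.5633 kWh/t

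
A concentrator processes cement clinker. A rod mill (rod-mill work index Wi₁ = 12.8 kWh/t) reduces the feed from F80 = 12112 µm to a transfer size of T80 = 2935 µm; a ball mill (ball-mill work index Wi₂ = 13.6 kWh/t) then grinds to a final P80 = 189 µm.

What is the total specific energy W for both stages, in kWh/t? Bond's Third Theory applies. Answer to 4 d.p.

W = 10 Wi (1/√P80 − 1/√F80)  [Bond]
Stage 1 (12112→2935 µm, Wi₁=12.8): W₁ = 10·12.8·(0.018458 − 0.009086) = 1.1996 kWh/t
Stage 2 (2935→189 µm, Wi₂=13.6): W₂ = 10·13.6·(0.072739 − 0.018458) = 7.3822 kWh/t
W = W₁ + W₂ = 1.1996 + 7.3822 = 8.5818 kWh/t

W = 8.5818 kWh/t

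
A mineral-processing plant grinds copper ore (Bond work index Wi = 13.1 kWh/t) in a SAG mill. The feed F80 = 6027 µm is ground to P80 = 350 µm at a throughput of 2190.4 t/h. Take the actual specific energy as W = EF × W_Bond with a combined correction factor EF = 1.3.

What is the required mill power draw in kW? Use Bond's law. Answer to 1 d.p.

P = 15134.1 kW

W_Bond = 10·Wi·(1/√P₈₀ − 1/√F₈₀)
W = 10·13.1·(1/√350 − 1/√6027) = 10·13.1·(0.040571) = 5.3148 kWh/t
Corrected W = EF·W_Bond = 1.3·5.3148 = 6.9093 kWh/t
P_mill = W·ṁ = 6.9093·2190.4 = 15134.1 kW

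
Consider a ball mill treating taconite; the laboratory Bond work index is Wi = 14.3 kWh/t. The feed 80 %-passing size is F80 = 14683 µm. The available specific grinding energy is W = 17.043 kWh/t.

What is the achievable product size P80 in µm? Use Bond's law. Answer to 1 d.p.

P80 = 61.6 µm

W = 10·Wi·[P80^(−½) − F80^(−½)]
⇒ 1/√P80 = W/(10·Wi) + 1/√F80
  = 17.0430/(10·14.3) + 1/√14683 = 0.119182 + 0.008253 = 0.127434
P80 = (1/0.127434)² = 7.8472² = 61.58 µm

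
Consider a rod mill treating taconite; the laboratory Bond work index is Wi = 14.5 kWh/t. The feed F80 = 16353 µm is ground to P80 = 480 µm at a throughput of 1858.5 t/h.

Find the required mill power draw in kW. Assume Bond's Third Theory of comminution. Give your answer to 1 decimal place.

P = 10192.8 kW

W = 10 Wi / √P80 − 10 Wi / √F80
W = 10·14.5·(1/√480 − 1/√16353) = 10·14.5·(0.037824) = 5.4844 kWh/t
Power = W × throughput = 5.4844 kWh/t × 1858.5 t/h = 10192.8 kW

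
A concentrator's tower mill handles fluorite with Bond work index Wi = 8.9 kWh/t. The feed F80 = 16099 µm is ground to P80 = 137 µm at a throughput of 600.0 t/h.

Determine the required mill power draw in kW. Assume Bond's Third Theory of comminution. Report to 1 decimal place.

Bond: W = 10·Wi·(1/√P80 − 1/√F80)
W = 10·8.9·(1/√137 − 1/√16099) = 10·8.9·(0.077554) = 6.9023 kWh/t
P = W·T = 6.9023·600.0 = 4141.4 kW

P = 4141.4 kW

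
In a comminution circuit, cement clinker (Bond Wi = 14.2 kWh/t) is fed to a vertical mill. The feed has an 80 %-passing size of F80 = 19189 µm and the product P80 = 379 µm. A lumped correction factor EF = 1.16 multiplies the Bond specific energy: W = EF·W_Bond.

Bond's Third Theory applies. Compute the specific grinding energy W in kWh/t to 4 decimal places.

W_Bond = 10·Wi·(1/√P₈₀ − 1/√F₈₀)
1/√379 = 0.051367;  1/√19189 = 0.007219
W = 10·14.2·(0.051367 − 0.007219) = 6.2690 kWh/t
With EF = 1.16: W = 6.2690·1.16 = 7.2720 kWh/t

W = 7.2720 kWh/t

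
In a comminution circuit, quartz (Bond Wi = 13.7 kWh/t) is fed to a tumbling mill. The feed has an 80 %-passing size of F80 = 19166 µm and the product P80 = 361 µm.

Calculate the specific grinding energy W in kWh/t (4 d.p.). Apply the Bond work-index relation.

W = 10·Wi·(P80^(-½) − F80^(-½))
1/√361 = 0.052632;  1/√19166 = 0.007223
W = 10·13.7·(0.052632 − 0.007223) = 6.2209 kWh/t

W = 6.2209 kWh/t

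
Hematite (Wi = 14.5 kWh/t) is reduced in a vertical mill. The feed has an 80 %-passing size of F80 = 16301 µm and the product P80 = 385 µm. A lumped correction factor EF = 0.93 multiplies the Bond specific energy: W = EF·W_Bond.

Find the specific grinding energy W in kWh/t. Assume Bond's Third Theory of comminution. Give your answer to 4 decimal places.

W = 5.8164 kWh/t

W = 10 Wi (1/√P80 − 1/√F80)  [Bond]
1/√385 = 0.050965;  1/√16301 = 0.007832
W = 10·14.5·(0.050965 − 0.007832) = 6.2542 kWh/t
W_actual = 0.93 × 6.2542 = 5.8164 kWh/t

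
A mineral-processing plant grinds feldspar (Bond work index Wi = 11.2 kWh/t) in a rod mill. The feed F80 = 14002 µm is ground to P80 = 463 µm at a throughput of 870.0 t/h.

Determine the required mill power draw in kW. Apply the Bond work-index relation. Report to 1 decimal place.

W = 10 Wi (1/√P80 − 1/√F80)  [Bond]
W = 10·11.2·(1/√463 − 1/√14002) = 10·11.2·(0.038023) = 4.2586 kWh/t
Power = W × throughput = 4.2586 kWh/t × 870.0 t/h = 3705.0 kW

P = 3705.0 kW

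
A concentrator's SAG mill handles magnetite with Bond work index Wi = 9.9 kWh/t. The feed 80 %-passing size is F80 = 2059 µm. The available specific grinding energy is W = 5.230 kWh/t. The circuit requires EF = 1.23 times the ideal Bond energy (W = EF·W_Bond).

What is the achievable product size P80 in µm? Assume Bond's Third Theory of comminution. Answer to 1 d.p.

P80 = 236.8 µm

Bond:  W = 10 Wi (1/√P − 1/√F)
W_Bond = W / EF = 5.230 / 1.23 = 4.2520 kWh/t
P80^(−½) = W_Bond/(10 Wi) + F80^(−½)
  = 4.2520/(10·9.9) + 1/√2059 = 0.042950 + 0.022038 = 0.064988
P80 = (1/0.064988)² = 15.3875² = 236.78 µm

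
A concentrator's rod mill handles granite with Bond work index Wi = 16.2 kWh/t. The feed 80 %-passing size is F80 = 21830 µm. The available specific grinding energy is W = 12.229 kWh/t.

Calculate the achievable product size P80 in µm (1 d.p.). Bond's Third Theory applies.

P80 = 147.8 µm

Bond:  W = 10 Wi (1/√P − 1/√F)
1/√P80 = 1/√F80 + W/(10·Wi)
  = 12.2290/(10·16.2) + 1/√21830 = 0.075488 + 0.006768 = 0.082256
P80 = (1/0.082256)² = 12.1572² = 147.80 µm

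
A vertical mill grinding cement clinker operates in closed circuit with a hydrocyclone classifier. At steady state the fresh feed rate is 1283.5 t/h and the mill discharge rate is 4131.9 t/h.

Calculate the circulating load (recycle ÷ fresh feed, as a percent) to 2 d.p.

Discharge = new feed + return, hence
R = M − F = 4131.9 − 1283.5 = 2848.4 t/h
CL = 100·R/F = 100·2848.4/1283.5 = 221.92 %

CL = 221.92 %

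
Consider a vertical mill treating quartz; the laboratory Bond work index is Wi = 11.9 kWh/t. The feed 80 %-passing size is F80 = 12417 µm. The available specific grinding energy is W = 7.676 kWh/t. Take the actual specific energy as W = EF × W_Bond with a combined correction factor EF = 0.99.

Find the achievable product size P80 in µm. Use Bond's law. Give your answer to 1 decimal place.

W = 10·Wi·[P80^(−½) − F80^(−½)]
W_Bond = W / EF = 7.676 / 0.99 = 7.7535 kWh/t
⇒ 1/√P80 = W_Bond/(10 Wi) + 1/√F80
  = 7.7535/(10·11.9) + 1/√12417 = 0.065156 + 0.008974 = 0.074130
P80 = (1/0.074130)² = 13.4898² = 181.98 µm

P80 = 182.0 µm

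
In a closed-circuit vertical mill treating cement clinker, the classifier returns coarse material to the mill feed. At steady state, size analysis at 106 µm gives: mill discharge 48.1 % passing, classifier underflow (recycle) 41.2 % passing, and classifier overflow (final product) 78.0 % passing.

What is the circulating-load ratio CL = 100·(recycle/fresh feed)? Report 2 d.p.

Mass balance on the −106 µm fraction:
(1+r)d = ru + o → r = (o−d)/(d−u)
r = (78.0 − 48.1)/(48.1 − 41.2) = 29.9/6.9 = 4.3333
CL = 100·r = 433.33 %

CL = 433.33 %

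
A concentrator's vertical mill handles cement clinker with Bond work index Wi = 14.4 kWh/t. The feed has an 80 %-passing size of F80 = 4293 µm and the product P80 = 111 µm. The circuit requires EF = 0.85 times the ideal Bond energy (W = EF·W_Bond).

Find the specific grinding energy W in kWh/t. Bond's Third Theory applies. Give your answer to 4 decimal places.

W = 9.7496 kWh/t

W = 10·Wi·(P80^(-½) − F80^(-½))
1/√111 = 0.094916;  1/√4293 = 0.015262
W = 10·14.4·(0.094916 − 0.015262) = 11.4701 kWh/t
Corrected W = EF·W_Bond = 0.85·11.4701 = 9.7496 kWh/t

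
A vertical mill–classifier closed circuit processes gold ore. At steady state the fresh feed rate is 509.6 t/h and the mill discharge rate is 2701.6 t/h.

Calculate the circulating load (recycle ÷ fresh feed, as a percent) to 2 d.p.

CL = 430.14 %

Steady state: M = F + R.
R = M − F = 2701.6 − 509.6 = 2192.0 t/h
CL = 100·R/F = 100·2192.0/509.6 = 430.14 %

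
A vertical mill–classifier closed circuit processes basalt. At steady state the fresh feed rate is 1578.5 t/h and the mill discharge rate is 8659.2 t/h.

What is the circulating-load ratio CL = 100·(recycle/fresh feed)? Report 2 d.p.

CL = 448.57 %

Discharge = new feed + return, hence
R = M − F = 8659.2 − 1578.5 = 7080.7 t/h
CL = 100·R/F = 100·7080.7/1578.5 = 448.57 %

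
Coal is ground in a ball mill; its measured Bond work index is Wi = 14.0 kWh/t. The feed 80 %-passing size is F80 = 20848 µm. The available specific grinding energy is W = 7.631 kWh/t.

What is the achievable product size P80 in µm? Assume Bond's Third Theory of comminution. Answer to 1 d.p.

W = 10·Wi·(P80^(-½) − F80^(-½))
⇒ 1/√P80 = W/(10 Wi) + 1/√F80
  = 7.6310/(10·14.0) + 1/√20848 = 0.054507 + 0.006926 = 0.061433
P80 = (1/0.061433)² = 16.2779² = 264.97 µm

P80 = 265.0 µm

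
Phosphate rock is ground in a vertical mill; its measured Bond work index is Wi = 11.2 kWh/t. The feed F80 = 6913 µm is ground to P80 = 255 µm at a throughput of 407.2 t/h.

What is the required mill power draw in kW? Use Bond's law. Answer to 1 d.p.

P = 2307.5 kW

W = 10·Wi·(P80^(-½) − F80^(-½))
W = 10·11.2·(1/√255 − 1/√6913) = 10·11.2·(0.050595) = 5.6667 kWh/t
Power = W × throughput = 5.6667 kWh/t × 407.2 t/h = 2307.5 kW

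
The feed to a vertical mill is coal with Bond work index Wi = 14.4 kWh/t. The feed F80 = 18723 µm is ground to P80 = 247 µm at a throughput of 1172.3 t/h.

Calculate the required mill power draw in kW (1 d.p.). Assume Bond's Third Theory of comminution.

P = 9507.5 kW

Bond: W = 10·Wi·(1/√P80 − 1/√F80)
W = 10·14.4·(1/√247 − 1/√18723) = 10·14.4·(0.056320) = 8.1101 kWh/t
Mill draw = 8.1101 × 1172.3 = 9507.5 kW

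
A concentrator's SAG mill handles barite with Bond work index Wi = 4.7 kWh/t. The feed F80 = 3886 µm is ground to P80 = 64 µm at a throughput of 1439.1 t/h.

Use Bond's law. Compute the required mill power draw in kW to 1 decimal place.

P = 7369.7 kW

W = 10·Wi·[P80^(−½) − F80^(−½)]
W = 10·4.7·(1/√64 − 1/√3886) = 10·4.7·(0.108958) = 5.1210 kWh/t
Power = W × throughput = 5.1210 kWh/t × 1439.1 t/h = 7369.7 kW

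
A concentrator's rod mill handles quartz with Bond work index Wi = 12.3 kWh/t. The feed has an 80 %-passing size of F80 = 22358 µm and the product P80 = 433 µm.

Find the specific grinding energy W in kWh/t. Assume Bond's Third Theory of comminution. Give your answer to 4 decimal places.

W = 10 Wi (P80^-0.5 − F80^-0.5)
1/√433 = 0.048057;  1/√22358 = 0.006688
W = 10·12.3·(0.048057 − 0.006688) = 5.0884 kWh/t

W = 5.0884 kWh/t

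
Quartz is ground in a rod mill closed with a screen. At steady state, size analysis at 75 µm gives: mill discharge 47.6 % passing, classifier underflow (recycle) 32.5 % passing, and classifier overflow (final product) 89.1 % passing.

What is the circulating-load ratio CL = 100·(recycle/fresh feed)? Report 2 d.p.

Classifier node, passing 75 µm:
Fd + Rd = Ru + Fo ⇒ R/F = (o−d)/(d−u)
r = (89.1 − 47.6)/(47.6 − 32.5) = 41.5/15.1 = 2.7483
CL = 100·r = 274.83 %

CL = 274.83 %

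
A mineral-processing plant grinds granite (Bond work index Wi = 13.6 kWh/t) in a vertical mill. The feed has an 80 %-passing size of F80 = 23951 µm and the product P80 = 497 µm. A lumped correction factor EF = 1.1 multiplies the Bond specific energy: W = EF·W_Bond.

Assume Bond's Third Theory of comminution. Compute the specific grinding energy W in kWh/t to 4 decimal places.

Bond:  W = 10 Wi (1/√P − 1/√F)
1/√497 = 0.044856;  1/√23951 = 0.006462
W = 10·13.6·(0.044856 − 0.006462) = 5.2217 kWh/t
W_actual = 1.1 × 5.2217 = 5.7438 kWh/t

W = 5.7438 kWh/t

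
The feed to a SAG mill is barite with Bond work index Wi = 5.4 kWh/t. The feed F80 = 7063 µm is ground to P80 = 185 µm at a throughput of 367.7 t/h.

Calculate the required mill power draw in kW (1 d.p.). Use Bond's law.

W = 10 Wi / √P80 − 10 Wi / √F80
W = 10·5.4·(1/√185 − 1/√7063) = 10·5.4·(0.061623) = 3.3276 kWh/t
Mill draw = 3.3276 × 367.7 = 1223.6 kW

P = 1223.6 kW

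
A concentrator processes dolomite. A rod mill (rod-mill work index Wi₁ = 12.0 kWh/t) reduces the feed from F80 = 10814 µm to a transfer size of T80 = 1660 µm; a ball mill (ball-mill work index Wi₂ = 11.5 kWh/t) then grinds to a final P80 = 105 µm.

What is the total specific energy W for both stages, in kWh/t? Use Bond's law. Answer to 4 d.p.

W = 10.1916 kWh/t

W = 10 Wi (P80^-0.5 − F80^-0.5)
Stage 1 (10814→1660 µm, Wi₁=12.0): W₁ = 10·12.0·(0.024544 − 0.009616) = 1.7913 kWh/t
Stage 2 (1660→105 µm, Wi₂=11.5): W₂ = 10·11.5·(0.097590 − 0.024544) = 8.4003 kWh/t
W = W₁ + W₂ = 1.7913 + 8.4003 = 10.1916 kWh/t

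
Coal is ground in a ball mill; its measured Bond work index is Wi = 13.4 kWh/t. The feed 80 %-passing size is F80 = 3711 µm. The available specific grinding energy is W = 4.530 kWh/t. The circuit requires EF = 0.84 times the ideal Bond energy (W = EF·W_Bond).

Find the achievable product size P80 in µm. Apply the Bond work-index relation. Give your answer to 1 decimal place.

W = 10·Wi·(P80^(-½) − F80^(-½))
W_Bond = W / EF = 4.530 / 0.84 = 5.3929 kWh/t
P80^-0.5 = F80^-0.5 + W_Bond/(10 Wi)
  = 5.3929/(10·13.4) + 1/√3711 = 0.040245 + 0.016416 = 0.056661
P80 = (1/0.056661)² = 17.6489² = 311.48 µm

P80 = 311.5 µm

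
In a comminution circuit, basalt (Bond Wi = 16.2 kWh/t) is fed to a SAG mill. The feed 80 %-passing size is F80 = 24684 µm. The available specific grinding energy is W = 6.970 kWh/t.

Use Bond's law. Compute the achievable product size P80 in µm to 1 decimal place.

P80 = 409.9 µm

W = 10·Wi·(P80^(-½) − F80^(-½))
⇒ 1/√P80 = W/(10 Wi) + 1/√F80
  = 6.9700/(10·16.2) + 1/√24684 = 0.043025 + 0.006365 = 0.049390
P80 = (1/0.049390)² = 20.2472² = 409.95 µm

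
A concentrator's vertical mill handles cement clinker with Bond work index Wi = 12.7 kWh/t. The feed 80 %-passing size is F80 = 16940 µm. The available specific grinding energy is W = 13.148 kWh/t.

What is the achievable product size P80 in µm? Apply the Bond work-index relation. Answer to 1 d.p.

P80 = 80.9 µm

Bond: W = 10·Wi·(1/√P80 − 1/√F80)
1/√P80 = 1/√F80 + W/(10·Wi)
  = 13.1480/(10·12.7) + 1/√16940 = 0.103528 + 0.007683 = 0.111211
P80 = (1/0.111211)² = 8.9919² = 80.85 µm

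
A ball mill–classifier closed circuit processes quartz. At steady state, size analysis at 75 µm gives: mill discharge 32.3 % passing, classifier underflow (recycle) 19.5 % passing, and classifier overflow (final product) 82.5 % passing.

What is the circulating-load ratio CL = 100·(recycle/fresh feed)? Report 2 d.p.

CL = 392.19 %

Two-product formula at 75 µm:
Fd + Rd = Ru + Fo ⇒ R/F = (o−d)/(d−u)
r = (82.5 − 32.3)/(32.3 − 19.5) = 50.2/12.8 = 3.9219
CL = 100·r = 392.19 %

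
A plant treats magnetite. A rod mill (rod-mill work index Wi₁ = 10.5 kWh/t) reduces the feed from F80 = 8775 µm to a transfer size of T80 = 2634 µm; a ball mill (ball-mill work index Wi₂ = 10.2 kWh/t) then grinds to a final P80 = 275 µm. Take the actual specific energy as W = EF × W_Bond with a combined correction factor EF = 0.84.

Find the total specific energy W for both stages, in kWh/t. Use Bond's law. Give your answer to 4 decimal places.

Bond: W = 10·Wi·(1/√P80 − 1/√F80)
Stage 1 (8775→2634 µm, Wi₁=10.5): W₁ = 10·10.5·(0.019485 − 0.010675) = 0.9250 kWh/t
Stage 2 (2634→275 µm, Wi₂=10.2): W₂ = 10·10.2·(0.060302 − 0.019485) = 4.1634 kWh/t
W = W₁ + W₂ = 0.9250 + 4.1634 = 5.0884 kWh/t
Corrected W = EF·W_Bond = 0.84·5.0884 = 4.2742 kWh/t

W = 4.2742 kWh/t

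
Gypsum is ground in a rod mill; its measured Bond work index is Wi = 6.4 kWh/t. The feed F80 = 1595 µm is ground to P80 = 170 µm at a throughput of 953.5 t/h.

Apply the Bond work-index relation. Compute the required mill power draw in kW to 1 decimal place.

P = 3152.3 kW

W = 10·Wi·[P80^(−½) − F80^(−½)]
W = 10·6.4·(1/√170 − 1/√1595) = 10·6.4·(0.051657) = 3.3061 kWh/t
Mill draw = 3.3061 × 953.5 = 3152.3 kW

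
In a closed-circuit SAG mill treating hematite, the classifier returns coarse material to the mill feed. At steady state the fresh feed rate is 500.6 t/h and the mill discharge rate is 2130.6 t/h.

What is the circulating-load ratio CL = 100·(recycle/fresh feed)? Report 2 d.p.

CL = 325.61 %

Discharge = new feed + return, hence
R = M − F = 2130.6 − 500.6 = 1630.0 t/h
CL = 100·R/F = 100·1630.0/500.6 = 325.61 %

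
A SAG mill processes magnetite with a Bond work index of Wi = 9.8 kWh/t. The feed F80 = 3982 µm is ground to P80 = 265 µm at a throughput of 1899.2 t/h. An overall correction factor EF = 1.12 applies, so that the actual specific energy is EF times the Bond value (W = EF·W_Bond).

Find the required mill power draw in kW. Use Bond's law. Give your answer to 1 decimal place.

W = 10 Wi / √P80 − 10 Wi / √F80
W = 10·9.8·(1/√265 − 1/√3982) = 10·9.8·(0.045582) = 4.4671 kWh/t
With EF = 1.12: W = 4.4671·1.12 = 5.0031 kWh/t
Mill draw = 5.0031 × 1899.2 = 9501.9 kW

P = 9501.9 kW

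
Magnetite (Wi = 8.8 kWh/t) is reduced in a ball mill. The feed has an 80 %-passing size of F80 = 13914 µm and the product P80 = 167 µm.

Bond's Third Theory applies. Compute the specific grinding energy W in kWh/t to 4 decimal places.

Bond: W = 10·Wi·(1/√P80 − 1/√F80)
1/√167 = 0.077382;  1/√13914 = 0.008478
W = 10·8.8·(0.077382 − 0.008478) = 6.0636 kWh/t

W = 6.0636 kWh/t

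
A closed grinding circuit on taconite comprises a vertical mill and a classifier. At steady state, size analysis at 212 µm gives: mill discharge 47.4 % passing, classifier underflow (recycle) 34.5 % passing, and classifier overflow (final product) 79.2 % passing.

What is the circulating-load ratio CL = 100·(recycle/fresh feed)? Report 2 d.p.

CL = 246.51 %

Mass balance on the −212 µm fraction:
r = (o − d)/(d − u)
r = (79.2 − 47.4)/(47.4 − 34.5) = 31.8/12.9 = 2.4651
CL = 100·r = 246.51 %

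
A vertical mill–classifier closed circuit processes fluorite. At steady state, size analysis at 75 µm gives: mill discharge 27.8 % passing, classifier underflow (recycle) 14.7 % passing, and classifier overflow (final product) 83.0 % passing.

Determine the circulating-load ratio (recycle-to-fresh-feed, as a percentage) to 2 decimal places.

CL = 421.37 %

Classifier node, passing 75 µm:
r = (o − d)/(d − u)
r = (83.0 − 27.8)/(27.8 − 14.7) = 55.2/13.1 = 4.2137
CL = 100·r = 421.37 %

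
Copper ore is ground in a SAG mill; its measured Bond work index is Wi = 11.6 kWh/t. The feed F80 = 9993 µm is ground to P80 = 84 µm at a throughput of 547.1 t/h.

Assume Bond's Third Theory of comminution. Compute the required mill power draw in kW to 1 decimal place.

W = 10 Wi (P80^-0.5 − F80^-0.5)
W = 10·11.6·(1/√84 − 1/√9993) = 10·11.6·(0.099105) = 11.4962 kWh/t
Power = W × throughput = 11.4962 kWh/t × 547.1 t/h = 6289.6 kW

P = 6289.6 kW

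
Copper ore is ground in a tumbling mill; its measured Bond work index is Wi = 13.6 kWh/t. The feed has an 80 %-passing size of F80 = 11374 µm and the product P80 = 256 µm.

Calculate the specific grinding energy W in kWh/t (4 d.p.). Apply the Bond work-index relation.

W = 7.2248 kWh/t

Bond: W = 10·Wi·(1/√P80 − 1/√F80)
1/√256 = 0.062500;  1/√11374 = 0.009377
W = 10·13.6·(0.062500 − 0.009377) = 7.2248 kWh/t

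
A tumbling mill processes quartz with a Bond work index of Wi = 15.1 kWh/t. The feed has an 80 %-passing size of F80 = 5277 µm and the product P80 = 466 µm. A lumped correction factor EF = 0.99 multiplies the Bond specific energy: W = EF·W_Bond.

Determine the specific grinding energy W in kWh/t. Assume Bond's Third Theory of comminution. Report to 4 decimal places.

W = 4.8671 kWh/t

Bond:  W = 10 Wi (1/√P − 1/√F)
1/√466 = 0.046324;  1/√5277 = 0.013766
W = 10·15.1·(0.046324 − 0.013766) = 4.9163 kWh/t
Corrected W = EF·W_Bond = 0.99·4.9163 = 4.8671 kWh/t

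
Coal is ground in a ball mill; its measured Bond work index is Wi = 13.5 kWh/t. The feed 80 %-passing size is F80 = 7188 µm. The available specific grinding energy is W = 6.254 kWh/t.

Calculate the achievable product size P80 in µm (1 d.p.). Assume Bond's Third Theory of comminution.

P80 = 296.0 µm

Bond:  W = 10 Wi (1/√P − 1/√F)
P80^-0.5 = F80^-0.5 + W/(10 Wi)
  = 6.2540/(10·13.5) + 1/√7188 = 0.046326 + 0.011795 = 0.058121
P80 = (1/0.058121)² = 17.2055² = 296.03 µm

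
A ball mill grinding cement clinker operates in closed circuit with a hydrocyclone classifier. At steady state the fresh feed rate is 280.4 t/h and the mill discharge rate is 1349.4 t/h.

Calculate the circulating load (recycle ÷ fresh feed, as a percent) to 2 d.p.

CL = 381.24 %

Mill node: discharge = fresh + recycle.
R = M − F = 1349.4 − 280.4 = 1069.0 t/h
CL = 100·R/F = 100·1069.0/280.4 = 381.24 %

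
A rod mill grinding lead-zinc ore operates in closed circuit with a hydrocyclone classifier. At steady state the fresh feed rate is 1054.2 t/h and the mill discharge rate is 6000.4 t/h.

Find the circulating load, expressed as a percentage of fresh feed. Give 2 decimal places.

CL = 469.19 %

Mill node: discharge = fresh + recycle.
R = M − F = 6000.4 − 1054.2 = 4946.2 t/h
CL = 100·R/F = 100·4946.2/1054.2 = 469.19 %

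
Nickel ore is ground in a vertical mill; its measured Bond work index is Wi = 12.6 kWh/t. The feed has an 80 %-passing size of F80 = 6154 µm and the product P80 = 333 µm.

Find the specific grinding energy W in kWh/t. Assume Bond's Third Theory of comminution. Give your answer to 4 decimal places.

W = 5.2986 kWh/t

W = 10 Wi (1/√P80 − 1/√F80)  [Bond]
1/√333 = 0.054800;  1/√6154 = 0.012747
W = 10·12.6·(0.054800 − 0.012747) = 5.2986 kWh/t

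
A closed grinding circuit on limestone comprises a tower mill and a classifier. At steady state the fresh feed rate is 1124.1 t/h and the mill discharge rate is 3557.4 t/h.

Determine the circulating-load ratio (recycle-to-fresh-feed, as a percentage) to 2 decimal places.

M = F + R at steady state, so:
R = M − F = 3557.4 − 1124.1 = 2433.3 t/h
CL = 100·R/F = 100·2433.3/1124.1 = 216.47 %

CL = 216.47 %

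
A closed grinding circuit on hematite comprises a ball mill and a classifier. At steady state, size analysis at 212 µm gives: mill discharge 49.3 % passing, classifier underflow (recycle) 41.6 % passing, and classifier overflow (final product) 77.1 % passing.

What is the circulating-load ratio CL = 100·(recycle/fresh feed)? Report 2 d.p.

Two-product formula at 212 µm:
Fd + Rd = Ru + Fo ⇒ R/F = (o−d)/(d−u)
r = (77.1 − 49.3)/(49.3 − 41.6) = 27.8/7.7 = 3.6104
CL = 100·r = 361.04 %

CL = 361.04 %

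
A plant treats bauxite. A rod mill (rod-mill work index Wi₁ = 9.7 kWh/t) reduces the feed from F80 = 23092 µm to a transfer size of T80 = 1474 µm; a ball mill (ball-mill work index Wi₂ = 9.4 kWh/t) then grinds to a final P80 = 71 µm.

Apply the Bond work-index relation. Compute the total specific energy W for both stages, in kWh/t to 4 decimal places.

W = 10 Wi / √P80 − 10 Wi / √F80
Stage 1 (23092→1474 µm, Wi₁=9.7): W₁ = 10·9.7·(0.026047 − 0.006581) = 1.8882 kWh/t
Stage 2 (1474→71 µm, Wi₂=9.4): W₂ = 10·9.4·(0.118678 − 0.026047) = 8.7074 kWh/t
W = W₁ + W₂ = 1.8882 + 8.7074 = 10.5956 kWh/t

W = 10.5956 kWh/t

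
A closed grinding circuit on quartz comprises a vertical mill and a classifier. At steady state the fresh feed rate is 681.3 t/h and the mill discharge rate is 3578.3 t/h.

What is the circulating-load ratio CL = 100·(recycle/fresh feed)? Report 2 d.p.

Discharge = new feed + return, hence
R = M − F = 3578.3 − 681.3 = 2897.0 t/h
CL = 100·R/F = 100·2897.0/681.3 = 425.22 %

CL = 425.22 %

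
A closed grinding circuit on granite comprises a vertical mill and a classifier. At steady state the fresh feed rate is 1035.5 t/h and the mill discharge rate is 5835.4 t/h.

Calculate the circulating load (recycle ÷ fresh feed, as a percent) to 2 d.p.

Mill node: discharge = fresh + recycle.
R = M − F = 5835.4 − 1035.5 = 4799.9 t/h
CL = 100·R/F = 100·4799.9/1035.5 = 463.53 %

CL = 463.53 %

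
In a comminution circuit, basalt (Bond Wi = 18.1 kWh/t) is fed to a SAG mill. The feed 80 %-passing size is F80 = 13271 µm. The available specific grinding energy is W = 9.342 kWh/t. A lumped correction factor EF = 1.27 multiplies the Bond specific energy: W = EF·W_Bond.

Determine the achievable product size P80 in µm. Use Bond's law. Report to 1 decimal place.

P80 = 411.1 µm

W = 10 Wi (1/√P80 − 1/√F80)  [Bond]
W_Bond = W / EF = 9.342 / 1.27 = 7.3559 kWh/t
⇒ 1/√P80 = W_Bond/(10 Wi) + 1/√F80
  = 7.3559/(10·18.1) + 1/√13271 = 0.040640 + 0.008681 = 0.049321
P80 = (1/0.049321)² = 20.2754² = 411.09 µm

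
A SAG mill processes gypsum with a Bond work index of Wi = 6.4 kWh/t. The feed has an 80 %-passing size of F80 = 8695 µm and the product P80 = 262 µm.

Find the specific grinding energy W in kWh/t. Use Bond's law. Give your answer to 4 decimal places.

W = 3.2676 kWh/t

Bond: W = 10·Wi·(1/√P80 − 1/√F80)
1/√262 = 0.061780;  1/√8695 = 0.010724
W = 10·6.4·(0.061780 − 0.010724) = 3.2676 kWh/t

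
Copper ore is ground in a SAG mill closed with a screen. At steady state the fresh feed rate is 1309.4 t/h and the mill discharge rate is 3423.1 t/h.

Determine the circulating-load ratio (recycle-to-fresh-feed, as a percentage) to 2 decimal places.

CL = 161.43 %

Mill node: discharge = fresh + recycle.
R = M − F = 3423.1 − 1309.4 = 2113.7 t/h
CL = 100·R/F = 100·2113.7/1309.4 = 161.43 %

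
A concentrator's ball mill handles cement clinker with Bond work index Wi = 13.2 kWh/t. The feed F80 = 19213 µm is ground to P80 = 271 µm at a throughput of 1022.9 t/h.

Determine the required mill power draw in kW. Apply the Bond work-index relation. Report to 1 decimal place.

W = 10 Wi (1/√P80 − 1/√F80)  [Bond]
W = 10·13.2·(1/√271 − 1/√19213) = 10·13.2·(0.053531) = 7.0661 kWh/t
P_mill = W·ṁ = 7.0661·1022.9 = 7227.9 kW

P = 7227.9 kW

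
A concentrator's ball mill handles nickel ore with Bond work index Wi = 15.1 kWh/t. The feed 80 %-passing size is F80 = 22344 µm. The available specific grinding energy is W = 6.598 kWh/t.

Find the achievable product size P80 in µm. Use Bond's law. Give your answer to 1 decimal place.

Bond:  W = 10 Wi (1/√P − 1/√F)
⇒ 1/√P80 = W/(10 Wi) + 1/√F80
  = 6.5980/(10·15.1) + 1/√22344 = 0.043695 + 0.006690 = 0.050385
P80 = (1/0.050385)² = 19.8471² = 393.91 µm

P80 = 393.9 µm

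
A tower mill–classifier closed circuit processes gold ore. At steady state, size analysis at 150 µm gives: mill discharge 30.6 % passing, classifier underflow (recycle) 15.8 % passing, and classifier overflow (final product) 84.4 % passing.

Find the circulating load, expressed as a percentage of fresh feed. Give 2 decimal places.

Mass balance on the −150 µm fraction:
(1+r)d = ru + o → r = (o−d)/(d−u)
r = (84.4 − 30.6)/(30.6 − 15.8) = 53.8/14.8 = 3.6351
CL = 100·r = 363.51 %

CL = 363.51 %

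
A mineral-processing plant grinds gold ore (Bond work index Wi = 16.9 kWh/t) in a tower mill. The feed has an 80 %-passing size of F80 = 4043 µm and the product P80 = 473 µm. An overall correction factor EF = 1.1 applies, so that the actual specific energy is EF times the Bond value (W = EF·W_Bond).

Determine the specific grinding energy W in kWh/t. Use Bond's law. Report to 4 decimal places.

W = 5.6240 kWh/t

W = 10 Wi (P80^-0.5 − F80^-0.5)
1/√473 = 0.045980;  1/√4043 = 0.015727
W = 10·16.9·(0.045980 − 0.015727) = 5.1128 kWh/t
With EF = 1.1: W = 5.1128·1.1 = 5.6240 kWh/t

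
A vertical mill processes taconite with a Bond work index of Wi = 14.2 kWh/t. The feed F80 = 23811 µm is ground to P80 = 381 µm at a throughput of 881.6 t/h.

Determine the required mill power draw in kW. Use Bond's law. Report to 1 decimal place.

P = 5602.3 kW

W = 10·Wi·(P80^(-½) − F80^(-½))
W = 10·14.2·(1/√381 − 1/√23811) = 10·14.2·(0.044751) = 6.3546 kWh/t
P = W·T = 6.3546·881.6 = 5602.3 kW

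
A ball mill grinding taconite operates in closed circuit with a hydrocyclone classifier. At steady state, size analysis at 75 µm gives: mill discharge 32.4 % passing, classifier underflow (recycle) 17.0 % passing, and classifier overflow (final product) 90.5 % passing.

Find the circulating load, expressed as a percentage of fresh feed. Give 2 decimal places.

Mass balance on the −75 µm fraction:
(1+r)·d = r·u + o ⇒ r = (o−d)/(d−u)
r = (90.5 − 32.4)/(32.4 − 17.0) = 58.1/15.4 = 3.7727
CL = 100·r = 377.27 %

CL = 377.27 %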